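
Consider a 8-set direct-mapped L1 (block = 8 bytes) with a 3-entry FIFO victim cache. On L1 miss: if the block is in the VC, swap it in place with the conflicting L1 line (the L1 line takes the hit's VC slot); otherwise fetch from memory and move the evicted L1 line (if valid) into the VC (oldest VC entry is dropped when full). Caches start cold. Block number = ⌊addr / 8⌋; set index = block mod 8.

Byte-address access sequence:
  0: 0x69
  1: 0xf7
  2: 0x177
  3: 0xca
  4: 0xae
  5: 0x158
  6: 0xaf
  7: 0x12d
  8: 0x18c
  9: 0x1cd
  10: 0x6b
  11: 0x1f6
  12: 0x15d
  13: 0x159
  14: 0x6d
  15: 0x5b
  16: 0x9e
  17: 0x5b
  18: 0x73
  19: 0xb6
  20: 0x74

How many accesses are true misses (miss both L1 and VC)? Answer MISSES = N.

0: 0x69 (blk 13, set 5) → MISS  vc=[]
1: 0xf7 (blk 30, set 6) → MISS  vc=[]
2: 0x177 (blk 46, set 6) → MISS  vc=[30]
3: 0xca (blk 25, set 1) → MISS  vc=[30]
4: 0xae (blk 21, set 5) → MISS  vc=[30, 13]
5: 0x158 (blk 43, set 3) → MISS  vc=[30, 13]
6: 0xaf (blk 21, set 5) → L1-HIT  vc=[30, 13]
7: 0x12d (blk 37, set 5) → MISS  vc=[30, 13, 21]
8: 0x18c (blk 49, set 1) → MISS  vc=[13, 21, 25]
9: 0x1cd (blk 57, set 1) → MISS  vc=[21, 25, 49]
10: 0x6b (blk 13, set 5) → MISS  vc=[25, 49, 37]
11: 0x1f6 (blk 62, set 6) → MISS  vc=[49, 37, 46]
12: 0x15d (blk 43, set 3) → L1-HIT  vc=[49, 37, 46]
13: 0x159 (blk 43, set 3) → L1-HIT  vc=[49, 37, 46]
14: 0x6d (blk 13, set 5) → L1-HIT  vc=[49, 37, 46]
15: 0x5b (blk 11, set 3) → MISS  vc=[37, 46, 43]
16: 0x9e (blk 19, set 3) → MISS  vc=[46, 43, 11]
17: 0x5b (blk 11, set 3) → VC-HIT  vc=[46, 43, 19]
18: 0x73 (blk 14, set 6) → MISS  vc=[43, 19, 62]
19: 0xb6 (blk 22, set 6) → MISS  vc=[19, 62, 14]
20: 0x74 (blk 14, set 6) → VC-HIT  vc=[19, 62, 22]

MISSES = 15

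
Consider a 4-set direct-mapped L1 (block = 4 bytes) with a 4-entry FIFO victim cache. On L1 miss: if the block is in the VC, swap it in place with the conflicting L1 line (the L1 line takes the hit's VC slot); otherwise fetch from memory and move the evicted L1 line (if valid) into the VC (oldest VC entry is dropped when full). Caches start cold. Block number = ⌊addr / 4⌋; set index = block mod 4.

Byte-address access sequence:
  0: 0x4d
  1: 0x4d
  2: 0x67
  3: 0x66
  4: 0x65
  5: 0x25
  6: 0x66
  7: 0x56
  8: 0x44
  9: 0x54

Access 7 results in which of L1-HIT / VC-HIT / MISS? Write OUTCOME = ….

0: 0x4d (blk 19, set 3) → MISS  vc=[]
1: 0x4d (blk 19, set 3) → L1-HIT  vc=[]
2: 0x67 (blk 25, set 1) → MISS  vc=[]
3: 0x66 (blk 25, set 1) → L1-HIT  vc=[]
4: 0x65 (blk 25, set 1) → L1-HIT  vc=[]
5: 0x25 (blk 9, set 1) → MISS  vc=[25]
6: 0x66 (blk 25, set 1) → VC-HIT  vc=[9]
7: 0x56 (blk 21, set 1) → MISS  vc=[9, 25]
8: 0x44 (blk 17, set 1) → MISS  vc=[9, 25, 21]
9: 0x54 (blk 21, set 1) → VC-HIT  vc=[9, 25, 17]

OUTCOME = MISS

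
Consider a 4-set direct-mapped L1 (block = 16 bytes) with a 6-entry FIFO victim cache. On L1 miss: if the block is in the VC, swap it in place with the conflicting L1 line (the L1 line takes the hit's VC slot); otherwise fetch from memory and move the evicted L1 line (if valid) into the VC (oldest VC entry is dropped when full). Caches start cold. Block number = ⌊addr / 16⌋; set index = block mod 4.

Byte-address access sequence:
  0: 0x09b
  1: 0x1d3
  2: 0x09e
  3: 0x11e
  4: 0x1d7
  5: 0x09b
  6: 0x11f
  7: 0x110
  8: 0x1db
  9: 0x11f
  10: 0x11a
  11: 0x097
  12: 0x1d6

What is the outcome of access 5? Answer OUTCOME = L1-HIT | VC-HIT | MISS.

OUTCOME = VC-HIT

#0 0x9b→b9/s1 MISS; vc=[]
#1 0x1d3→b29/s1 MISS; vc=[9]
#2 0x9e→b9/s1 VC-HIT; vc=[29]
#3 0x11e→b17/s1 MISS; vc=[29,9]
#4 0x1d7→b29/s1 VC-HIT; vc=[17,9]
#5 0x9b→b9/s1 VC-HIT; vc=[17,29]
#6 0x11f→b17/s1 VC-HIT; vc=[9,29]
#7 0x110→b17/s1 L1-HIT; vc=[9,29]
#8 0x1db→b29/s1 VC-HIT; vc=[9,17]
#9 0x11f→b17/s1 VC-HIT; vc=[9,29]
#10 0x11a→b17/s1 L1-HIT; vc=[9,29]
#11 0x97→b9/s1 VC-HIT; vc=[17,29]
#12 0x1d6→b29/s1 VC-HIT; vc=[17,9]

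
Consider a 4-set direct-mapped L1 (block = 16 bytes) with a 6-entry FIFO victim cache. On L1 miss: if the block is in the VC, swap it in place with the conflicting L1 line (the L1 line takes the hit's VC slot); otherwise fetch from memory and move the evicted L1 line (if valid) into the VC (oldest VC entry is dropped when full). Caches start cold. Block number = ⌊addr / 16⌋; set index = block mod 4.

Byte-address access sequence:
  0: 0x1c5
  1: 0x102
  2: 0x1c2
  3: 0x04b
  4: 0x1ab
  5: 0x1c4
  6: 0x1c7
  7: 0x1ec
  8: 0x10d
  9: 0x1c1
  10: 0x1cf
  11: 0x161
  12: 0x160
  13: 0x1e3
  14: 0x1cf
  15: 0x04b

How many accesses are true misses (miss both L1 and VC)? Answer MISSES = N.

MISSES = 6

0: 0x1c5 (blk 28, set 0) → MISS  vc=[]
1: 0x102 (blk 16, set 0) → MISS  vc=[28]
2: 0x1c2 (blk 28, set 0) → VC-HIT  vc=[16]
3: 0x4b (blk 4, set 0) → MISS  vc=[16, 28]
4: 0x1ab (blk 26, set 2) → MISS  vc=[16, 28]
5: 0x1c4 (blk 28, set 0) → VC-HIT  vc=[16, 4]
6: 0x1c7 (blk 28, set 0) → L1-HIT  vc=[16, 4]
7: 0x1ec (blk 30, set 2) → MISS  vc=[16, 4, 26]
8: 0x10d (blk 16, set 0) → VC-HIT  vc=[28, 4, 26]
9: 0x1c1 (blk 28, set 0) → VC-HIT  vc=[16, 4, 26]
10: 0x1cf (blk 28, set 0) → L1-HIT  vc=[16, 4, 26]
11: 0x161 (blk 22, set 2) → MISS  vc=[16, 4, 26, 30]
12: 0x160 (blk 22, set 2) → L1-HIT  vc=[16, 4, 26, 30]
13: 0x1e3 (blk 30, set 2) → VC-HIT  vc=[16, 4, 26, 22]
14: 0x1cf (blk 28, set 0) → L1-HIT  vc=[16, 4, 26, 22]
15: 0x4b (blk 4, set 0) → VC-HIT  vc=[16, 28, 26, 22]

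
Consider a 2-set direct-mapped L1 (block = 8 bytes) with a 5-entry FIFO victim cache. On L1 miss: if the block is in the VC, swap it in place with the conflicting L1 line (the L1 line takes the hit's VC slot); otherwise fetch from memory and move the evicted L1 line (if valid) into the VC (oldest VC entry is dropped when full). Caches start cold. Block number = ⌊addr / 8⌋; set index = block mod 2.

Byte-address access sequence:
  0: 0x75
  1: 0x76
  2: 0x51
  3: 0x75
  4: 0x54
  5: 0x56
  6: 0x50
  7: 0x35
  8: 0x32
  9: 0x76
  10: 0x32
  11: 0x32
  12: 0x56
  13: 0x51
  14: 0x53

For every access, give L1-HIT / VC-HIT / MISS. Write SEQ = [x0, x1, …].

SEQ = [MISS, L1-HIT, MISS, VC-HIT, VC-HIT, L1-HIT, L1-HIT, MISS, L1-HIT, VC-HIT, VC-HIT, L1-HIT, VC-HIT, L1-HIT, L1-HIT]

0: 0x75 (blk 14, set 0) → MISS  vc=[]
1: 0x76 (blk 14, set 0) → L1-HIT  vc=[]
2: 0x51 (blk 10, set 0) → MISS  vc=[14]
3: 0x75 (blk 14, set 0) → VC-HIT  vc=[10]
4: 0x54 (blk 10, set 0) → VC-HIT  vc=[14]
5: 0x56 (blk 10, set 0) → L1-HIT  vc=[14]
6: 0x50 (blk 10, set 0) → L1-HIT  vc=[14]
7: 0x35 (blk 6, set 0) → MISS  vc=[14, 10]
8: 0x32 (blk 6, set 0) → L1-HIT  vc=[14, 10]
9: 0x76 (blk 14, set 0) → VC-HIT  vc=[6, 10]
10: 0x32 (blk 6, set 0) → VC-HIT  vc=[14, 10]
11: 0x32 (blk 6, set 0) → L1-HIT  vc=[14, 10]
12: 0x56 (blk 10, set 0) → VC-HIT  vc=[14, 6]
13: 0x51 (blk 10, set 0) → L1-HIT  vc=[14, 6]
14: 0x53 (blk 10, set 0) → L1-HIT  vc=[14, 6]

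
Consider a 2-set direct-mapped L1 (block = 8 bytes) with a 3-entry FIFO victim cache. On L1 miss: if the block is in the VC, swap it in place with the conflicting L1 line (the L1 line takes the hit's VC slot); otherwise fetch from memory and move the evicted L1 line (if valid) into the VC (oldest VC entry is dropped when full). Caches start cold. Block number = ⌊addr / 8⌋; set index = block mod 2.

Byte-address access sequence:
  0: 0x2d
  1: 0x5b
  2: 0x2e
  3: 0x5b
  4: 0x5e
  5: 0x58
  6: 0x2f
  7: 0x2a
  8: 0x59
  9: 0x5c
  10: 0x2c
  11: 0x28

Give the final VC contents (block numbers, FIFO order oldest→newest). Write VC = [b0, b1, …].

  [0] addr=0x2d blk=5 s=1: MISS | VC []
  [1] addr=0x5b blk=11 s=1: MISS | VC [5]
  [2] addr=0x2e blk=5 s=1: VC-HIT | VC [11]
  [3] addr=0x5b blk=11 s=1: VC-HIT | VC [5]
  [4] addr=0x5e blk=11 s=1: L1-HIT | VC [5]
  [5] addr=0x58 blk=11 s=1: L1-HIT | VC [5]
  [6] addr=0x2f blk=5 s=1: VC-HIT | VC [11]
  [7] addr=0x2a blk=5 s=1: L1-HIT | VC [11]
  [8] addr=0x59 blk=11 s=1: VC-HIT | VC [5]
  [9] addr=0x5c blk=11 s=1: L1-HIT | VC [5]
  [10] addr=0x2c blk=5 s=1: VC-HIT | VC [11]
  [11] addr=0x28 blk=5 s=1: L1-HIT | VC [11]

VC = [11]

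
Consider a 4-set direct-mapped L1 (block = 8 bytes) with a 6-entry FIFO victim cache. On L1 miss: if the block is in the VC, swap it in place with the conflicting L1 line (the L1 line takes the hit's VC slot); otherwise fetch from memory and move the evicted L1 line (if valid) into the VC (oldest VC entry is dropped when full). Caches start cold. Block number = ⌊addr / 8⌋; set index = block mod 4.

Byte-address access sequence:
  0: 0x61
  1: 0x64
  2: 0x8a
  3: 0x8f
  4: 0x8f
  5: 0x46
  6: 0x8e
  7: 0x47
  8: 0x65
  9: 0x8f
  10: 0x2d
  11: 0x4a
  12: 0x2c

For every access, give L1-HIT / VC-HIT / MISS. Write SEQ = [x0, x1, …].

  [0] addr=0x61 blk=12 s=0: MISS | VC []
  [1] addr=0x64 blk=12 s=0: L1-HIT | VC []
  [2] addr=0x8a blk=17 s=1: MISS | VC []
  [3] addr=0x8f blk=17 s=1: L1-HIT | VC []
  [4] addr=0x8f blk=17 s=1: L1-HIT | VC []
  [5] addr=0x46 blk=8 s=0: MISS | VC [12]
  [6] addr=0x8e blk=17 s=1: L1-HIT | VC [12]
  [7] addr=0x47 blk=8 s=0: L1-HIT | VC [12]
  [8] addr=0x65 blk=12 s=0: VC-HIT | VC [8]
  [9] addr=0x8f blk=17 s=1: L1-HIT | VC [8]
  [10] addr=0x2d blk=5 s=1: MISS | VC [8, 17]
  [11] addr=0x4a blk=9 s=1: MISS | VC [8, 17, 5]
  [12] addr=0x2c blk=5 s=1: VC-HIT | VC [8, 17, 9]

SEQ = [MISS, L1-HIT, MISS, L1-HIT, L1-HIT, MISS, L1-HIT, L1-HIT, VC-HIT, L1-HIT, MISS, MISS, VC-HIT]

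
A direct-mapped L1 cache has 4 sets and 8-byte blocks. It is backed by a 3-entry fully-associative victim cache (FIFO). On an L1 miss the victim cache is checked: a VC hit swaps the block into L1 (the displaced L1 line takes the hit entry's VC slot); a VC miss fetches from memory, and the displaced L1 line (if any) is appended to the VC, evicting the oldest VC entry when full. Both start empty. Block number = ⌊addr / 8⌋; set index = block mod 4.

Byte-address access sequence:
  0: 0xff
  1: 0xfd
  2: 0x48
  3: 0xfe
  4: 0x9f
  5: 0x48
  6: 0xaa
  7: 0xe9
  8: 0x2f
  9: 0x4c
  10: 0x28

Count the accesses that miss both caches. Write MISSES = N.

  [0] addr=0xff blk=31 s=3: MISS | VC []
  [1] addr=0xfd blk=31 s=3: L1-HIT | VC []
  [2] addr=0x48 blk=9 s=1: MISS | VC []
  [3] addr=0xfe blk=31 s=3: L1-HIT | VC []
  [4] addr=0x9f blk=19 s=3: MISS | VC [31]
  [5] addr=0x48 blk=9 s=1: L1-HIT | VC [31]
  [6] addr=0xaa blk=21 s=1: MISS | VC [31, 9]
  [7] addr=0xe9 blk=29 s=1: MISS | VC [31, 9, 21]
  [8] addr=0x2f blk=5 s=1: MISS | VC [9, 21, 29]
  [9] addr=0x4c blk=9 s=1: VC-HIT | VC [5, 21, 29]
  [10] addr=0x28 blk=5 s=1: VC-HIT | VC [9, 21, 29]

MISSES = 6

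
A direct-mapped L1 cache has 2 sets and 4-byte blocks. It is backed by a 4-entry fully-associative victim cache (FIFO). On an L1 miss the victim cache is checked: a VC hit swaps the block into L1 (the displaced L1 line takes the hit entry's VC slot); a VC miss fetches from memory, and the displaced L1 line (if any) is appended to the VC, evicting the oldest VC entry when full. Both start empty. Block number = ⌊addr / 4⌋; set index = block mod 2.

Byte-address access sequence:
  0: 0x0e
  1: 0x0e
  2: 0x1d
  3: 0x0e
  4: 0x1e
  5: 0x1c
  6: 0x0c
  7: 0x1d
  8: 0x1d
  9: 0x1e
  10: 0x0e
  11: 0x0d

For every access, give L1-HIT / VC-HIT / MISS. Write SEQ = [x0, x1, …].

  [0] addr=0xe blk=3 s=1: MISS | VC []
  [1] addr=0xe blk=3 s=1: L1-HIT | VC []
  [2] addr=0x1d blk=7 s=1: MISS | VC [3]
  [3] addr=0xe blk=3 s=1: VC-HIT | VC [7]
  [4] addr=0x1e blk=7 s=1: VC-HIT | VC [3]
  [5] addr=0x1c blk=7 s=1: L1-HIT | VC [3]
  [6] addr=0xc blk=3 s=1: VC-HIT | VC [7]
  [7] addr=0x1d blk=7 s=1: VC-HIT | VC [3]
  [8] addr=0x1d blk=7 s=1: L1-HIT | VC [3]
  [9] addr=0x1e blk=7 s=1: L1-HIT | VC [3]
  [10] addr=0xe blk=3 s=1: VC-HIT | VC [7]
  [11] addr=0xd blk=3 s=1: L1-HIT | VC [7]

SEQ = [MISS, L1-HIT, MISS, VC-HIT, VC-HIT, L1-HIT, VC-HIT, VC-HIT, L1-HIT, L1-HIT, VC-HIT, L1-HIT]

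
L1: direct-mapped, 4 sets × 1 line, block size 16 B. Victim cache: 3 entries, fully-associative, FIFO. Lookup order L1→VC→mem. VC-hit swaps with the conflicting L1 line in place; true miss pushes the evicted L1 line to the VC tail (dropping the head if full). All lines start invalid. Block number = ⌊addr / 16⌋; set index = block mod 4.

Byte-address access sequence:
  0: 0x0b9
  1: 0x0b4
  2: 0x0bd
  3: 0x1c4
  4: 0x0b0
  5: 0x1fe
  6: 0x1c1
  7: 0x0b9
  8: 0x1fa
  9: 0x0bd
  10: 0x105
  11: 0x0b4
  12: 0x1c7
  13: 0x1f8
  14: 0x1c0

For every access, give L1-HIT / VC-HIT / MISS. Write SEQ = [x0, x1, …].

SEQ = [MISS, L1-HIT, L1-HIT, MISS, L1-HIT, MISS, L1-HIT, VC-HIT, VC-HIT, VC-HIT, MISS, L1-HIT, VC-HIT, VC-HIT, L1-HIT]

0: 0xb9 (blk 11, set 3) → MISS  vc=[]
1: 0xb4 (blk 11, set 3) → L1-HIT  vc=[]
2: 0xbd (blk 11, set 3) → L1-HIT  vc=[]
3: 0x1c4 (blk 28, set 0) → MISS  vc=[]
4: 0xb0 (blk 11, set 3) → L1-HIT  vc=[]
5: 0x1fe (blk 31, set 3) → MISS  vc=[11]
6: 0x1c1 (blk 28, set 0) → L1-HIT  vc=[11]
7: 0xb9 (blk 11, set 3) → VC-HIT  vc=[31]
8: 0x1fa (blk 31, set 3) → VC-HIT  vc=[11]
9: 0xbd (blk 11, set 3) → VC-HIT  vc=[31]
10: 0x105 (blk 16, set 0) → MISS  vc=[31, 28]
11: 0xb4 (blk 11, set 3) → L1-HIT  vc=[31, 28]
12: 0x1c7 (blk 28, set 0) → VC-HIT  vc=[31, 16]
13: 0x1f8 (blk 31, set 3) → VC-HIT  vc=[11, 16]
14: 0x1c0 (blk 28, set 0) → L1-HIT  vc=[11, 16]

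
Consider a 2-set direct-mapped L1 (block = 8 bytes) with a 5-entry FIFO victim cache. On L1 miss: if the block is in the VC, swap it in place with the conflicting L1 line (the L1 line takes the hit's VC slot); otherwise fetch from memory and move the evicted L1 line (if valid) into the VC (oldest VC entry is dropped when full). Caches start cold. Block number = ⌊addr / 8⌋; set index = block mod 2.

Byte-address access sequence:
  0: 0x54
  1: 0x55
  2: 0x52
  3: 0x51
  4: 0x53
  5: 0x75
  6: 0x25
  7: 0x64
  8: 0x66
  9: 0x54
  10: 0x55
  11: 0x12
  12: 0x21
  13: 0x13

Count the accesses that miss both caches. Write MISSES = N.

0: 0x54 (blk 10, set 0) → MISS  vc=[]
1: 0x55 (blk 10, set 0) → L1-HIT  vc=[]
2: 0x52 (blk 10, set 0) → L1-HIT  vc=[]
3: 0x51 (blk 10, set 0) → L1-HIT  vc=[]
4: 0x53 (blk 10, set 0) → L1-HIT  vc=[]
5: 0x75 (blk 14, set 0) → MISS  vc=[10]
6: 0x25 (blk 4, set 0) → MISS  vc=[10, 14]
7: 0x64 (blk 12, set 0) → MISS  vc=[10, 14, 4]
8: 0x66 (blk 12, set 0) → L1-HIT  vc=[10, 14, 4]
9: 0x54 (blk 10, set 0) → VC-HIT  vc=[12, 14, 4]
10: 0x55 (blk 10, set 0) → L1-HIT  vc=[12, 14, 4]
11: 0x12 (blk 2, set 0) → MISS  vc=[12, 14, 4, 10]
12: 0x21 (blk 4, set 0) → VC-HIT  vc=[12, 14, 2, 10]
13: 0x13 (blk 2, set 0) → VC-HIT  vc=[12, 14, 4, 10]

MISSES = 5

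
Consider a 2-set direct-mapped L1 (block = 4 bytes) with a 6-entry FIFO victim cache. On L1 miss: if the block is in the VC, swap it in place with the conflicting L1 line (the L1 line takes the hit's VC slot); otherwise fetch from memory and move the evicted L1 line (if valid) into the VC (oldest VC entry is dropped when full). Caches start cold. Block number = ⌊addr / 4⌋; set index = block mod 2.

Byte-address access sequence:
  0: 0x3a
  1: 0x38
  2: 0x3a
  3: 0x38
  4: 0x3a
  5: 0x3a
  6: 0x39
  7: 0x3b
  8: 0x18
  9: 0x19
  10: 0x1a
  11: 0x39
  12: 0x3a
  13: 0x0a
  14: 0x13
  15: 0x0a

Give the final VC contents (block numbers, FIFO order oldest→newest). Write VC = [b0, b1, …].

0: 0x3a (blk 14, set 0) → MISS  vc=[]
1: 0x38 (blk 14, set 0) → L1-HIT  vc=[]
2: 0x3a (blk 14, set 0) → L1-HIT  vc=[]
3: 0x38 (blk 14, set 0) → L1-HIT  vc=[]
4: 0x3a (blk 14, set 0) → L1-HIT  vc=[]
5: 0x3a (blk 14, set 0) → L1-HIT  vc=[]
6: 0x39 (blk 14, set 0) → L1-HIT  vc=[]
7: 0x3b (blk 14, set 0) → L1-HIT  vc=[]
8: 0x18 (blk 6, set 0) → MISS  vc=[14]
9: 0x19 (blk 6, set 0) → L1-HIT  vc=[14]
10: 0x1a (blk 6, set 0) → L1-HIT  vc=[14]
11: 0x39 (blk 14, set 0) → VC-HIT  vc=[6]
12: 0x3a (blk 14, set 0) → L1-HIT  vc=[6]
13: 0xa (blk 2, set 0) → MISS  vc=[6, 14]
14: 0x13 (blk 4, set 0) → MISS  vc=[6, 14, 2]
15: 0xa (blk 2, set 0) → VC-HIT  vc=[6, 14, 4]

VC = [6, 14, 4]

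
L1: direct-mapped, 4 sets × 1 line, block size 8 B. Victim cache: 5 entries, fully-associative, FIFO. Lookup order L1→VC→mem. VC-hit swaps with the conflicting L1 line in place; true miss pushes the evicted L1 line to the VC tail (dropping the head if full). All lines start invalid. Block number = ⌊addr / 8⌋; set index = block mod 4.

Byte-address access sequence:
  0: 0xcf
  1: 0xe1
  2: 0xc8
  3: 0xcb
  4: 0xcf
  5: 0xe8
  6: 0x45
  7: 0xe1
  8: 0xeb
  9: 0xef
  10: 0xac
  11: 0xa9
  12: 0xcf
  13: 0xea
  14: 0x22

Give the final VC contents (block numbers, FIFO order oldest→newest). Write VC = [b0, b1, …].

0: 0xcf (blk 25, set 1) → MISS  vc=[]
1: 0xe1 (blk 28, set 0) → MISS  vc=[]
2: 0xc8 (blk 25, set 1) → L1-HIT  vc=[]
3: 0xcb (blk 25, set 1) → L1-HIT  vc=[]
4: 0xcf (blk 25, set 1) → L1-HIT  vc=[]
5: 0xe8 (blk 29, set 1) → MISS  vc=[25]
6: 0x45 (blk 8, set 0) → MISS  vc=[25, 28]
7: 0xe1 (blk 28, set 0) → VC-HIT  vc=[25, 8]
8: 0xeb (blk 29, set 1) → L1-HIT  vc=[25, 8]
9: 0xef (blk 29, set 1) → L1-HIT  vc=[25, 8]
10: 0xac (blk 21, set 1) → MISS  vc=[25, 8, 29]
11: 0xa9 (blk 21, set 1) → L1-HIT  vc=[25, 8, 29]
12: 0xcf (blk 25, set 1) → VC-HIT  vc=[21, 8, 29]
13: 0xea (blk 29, set 1) → VC-HIT  vc=[21, 8, 25]
14: 0x22 (blk 4, set 0) → MISS  vc=[21, 8, 25, 28]

VC = [21, 8, 25, 28]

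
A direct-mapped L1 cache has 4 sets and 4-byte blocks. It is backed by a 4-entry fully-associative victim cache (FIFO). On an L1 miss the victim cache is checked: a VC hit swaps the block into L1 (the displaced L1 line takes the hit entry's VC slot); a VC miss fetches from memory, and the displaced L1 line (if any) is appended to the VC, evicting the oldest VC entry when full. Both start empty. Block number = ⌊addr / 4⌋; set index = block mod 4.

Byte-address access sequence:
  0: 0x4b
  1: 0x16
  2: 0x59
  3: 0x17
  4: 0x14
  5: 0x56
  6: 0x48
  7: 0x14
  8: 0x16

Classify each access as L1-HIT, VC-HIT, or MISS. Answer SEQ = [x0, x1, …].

  [0] addr=0x4b blk=18 s=2: MISS | VC []
  [1] addr=0x16 blk=5 s=1: MISS | VC []
  [2] addr=0x59 blk=22 s=2: MISS | VC [18]
  [3] addr=0x17 blk=5 s=1: L1-HIT | VC [18]
  [4] addr=0x14 blk=5 s=1: L1-HIT | VC [18]
  [5] addr=0x56 blk=21 s=1: MISS | VC [18, 5]
  [6] addr=0x48 blk=18 s=2: VC-HIT | VC [22, 5]
  [7] addr=0x14 blk=5 s=1: VC-HIT | VC [22, 21]
  [8] addr=0x16 blk=5 s=1: L1-HIT | VC [22, 21]

SEQ = [MISS, MISS, MISS, L1-HIT, L1-HIT, MISS, VC-HIT, VC-HIT, L1-HIT]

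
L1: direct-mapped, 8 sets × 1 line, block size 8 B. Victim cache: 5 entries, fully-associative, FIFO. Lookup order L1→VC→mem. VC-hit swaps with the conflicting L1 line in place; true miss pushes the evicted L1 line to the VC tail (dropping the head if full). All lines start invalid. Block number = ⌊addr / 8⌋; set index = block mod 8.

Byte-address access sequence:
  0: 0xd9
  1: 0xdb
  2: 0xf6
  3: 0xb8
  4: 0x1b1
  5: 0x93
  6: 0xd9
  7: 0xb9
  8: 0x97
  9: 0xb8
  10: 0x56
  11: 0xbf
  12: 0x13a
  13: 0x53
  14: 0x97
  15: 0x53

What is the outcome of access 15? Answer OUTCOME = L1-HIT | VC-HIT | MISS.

OUTCOME = VC-HIT

0: 0xd9 (blk 27, set 3) → MISS  vc=[]
1: 0xdb (blk 27, set 3) → L1-HIT  vc=[]
2: 0xf6 (blk 30, set 6) → MISS  vc=[]
3: 0xb8 (blk 23, set 7) → MISS  vc=[]
4: 0x1b1 (blk 54, set 6) → MISS  vc=[30]
5: 0x93 (blk 18, set 2) → MISS  vc=[30]
6: 0xd9 (blk 27, set 3) → L1-HIT  vc=[30]
7: 0xb9 (blk 23, set 7) → L1-HIT  vc=[30]
8: 0x97 (blk 18, set 2) → L1-HIT  vc=[30]
9: 0xb8 (blk 23, set 7) → L1-HIT  vc=[30]
10: 0x56 (blk 10, set 2) → MISS  vc=[30, 18]
11: 0xbf (blk 23, set 7) → L1-HIT  vc=[30, 18]
12: 0x13a (blk 39, set 7) → MISS  vc=[30, 18, 23]
13: 0x53 (blk 10, set 2) → L1-HIT  vc=[30, 18, 23]
14: 0x97 (blk 18, set 2) → VC-HIT  vc=[30, 10, 23]
15: 0x53 (blk 10, set 2) → VC-HIT  vc=[30, 18, 23]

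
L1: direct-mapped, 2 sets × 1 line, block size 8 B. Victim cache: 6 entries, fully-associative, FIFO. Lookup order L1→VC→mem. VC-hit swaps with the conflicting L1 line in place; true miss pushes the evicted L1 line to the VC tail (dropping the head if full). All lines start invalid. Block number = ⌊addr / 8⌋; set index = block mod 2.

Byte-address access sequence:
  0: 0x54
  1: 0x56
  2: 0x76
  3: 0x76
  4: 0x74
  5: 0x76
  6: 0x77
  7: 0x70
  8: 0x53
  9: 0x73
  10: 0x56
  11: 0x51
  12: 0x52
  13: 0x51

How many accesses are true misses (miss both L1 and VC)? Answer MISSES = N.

MISSES = 2

#0 0x54→b10/s0 MISS; vc=[]
#1 0x56→b10/s0 L1-HIT; vc=[]
#2 0x76→b14/s0 MISS; vc=[10]
#3 0x76→b14/s0 L1-HIT; vc=[10]
#4 0x74→b14/s0 L1-HIT; vc=[10]
#5 0x76→b14/s0 L1-HIT; vc=[10]
#6 0x77→b14/s0 L1-HIT; vc=[10]
#7 0x70→b14/s0 L1-HIT; vc=[10]
#8 0x53→b10/s0 VC-HIT; vc=[14]
#9 0x73→b14/s0 VC-HIT; vc=[10]
#10 0x56→b10/s0 VC-HIT; vc=[14]
#11 0x51→b10/s0 L1-HIT; vc=[14]
#12 0x52→b10/s0 L1-HIT; vc=[14]
#13 0x51→b10/s0 L1-HIT; vc=[14]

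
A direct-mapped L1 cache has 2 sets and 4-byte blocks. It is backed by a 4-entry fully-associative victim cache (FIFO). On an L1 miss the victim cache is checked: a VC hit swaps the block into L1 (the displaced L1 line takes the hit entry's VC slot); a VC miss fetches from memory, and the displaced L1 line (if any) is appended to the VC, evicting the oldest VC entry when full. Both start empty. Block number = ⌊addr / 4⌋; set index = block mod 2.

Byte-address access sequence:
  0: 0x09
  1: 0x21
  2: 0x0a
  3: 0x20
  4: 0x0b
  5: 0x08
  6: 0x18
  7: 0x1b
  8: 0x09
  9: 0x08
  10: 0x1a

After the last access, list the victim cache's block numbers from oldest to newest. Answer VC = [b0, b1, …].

#0 0x9→b2/s0 MISS; vc=[]
#1 0x21→b8/s0 MISS; vc=[2]
#2 0xa→b2/s0 VC-HIT; vc=[8]
#3 0x20→b8/s0 VC-HIT; vc=[2]
#4 0xb→b2/s0 VC-HIT; vc=[8]
#5 0x8→b2/s0 L1-HIT; vc=[8]
#6 0x18→b6/s0 MISS; vc=[8,2]
#7 0x1b→b6/s0 L1-HIT; vc=[8,2]
#8 0x9→b2/s0 VC-HIT; vc=[8,6]
#9 0x8→b2/s0 L1-HIT; vc=[8,6]
#10 0x1a→b6/s0 VC-HIT; vc=[8,2]

VC = [8, 2]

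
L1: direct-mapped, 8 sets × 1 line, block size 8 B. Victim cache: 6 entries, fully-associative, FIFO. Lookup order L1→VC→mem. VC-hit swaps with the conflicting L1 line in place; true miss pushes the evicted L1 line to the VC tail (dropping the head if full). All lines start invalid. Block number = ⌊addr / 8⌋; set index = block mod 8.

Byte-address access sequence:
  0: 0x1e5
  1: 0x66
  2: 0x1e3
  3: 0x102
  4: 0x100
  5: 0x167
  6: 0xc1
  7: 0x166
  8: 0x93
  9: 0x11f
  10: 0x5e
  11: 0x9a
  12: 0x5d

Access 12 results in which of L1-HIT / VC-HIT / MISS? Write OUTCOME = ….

#0 0x1e5→b60/s4 MISS; vc=[]
#1 0x66→b12/s4 MISS; vc=[60]
#2 0x1e3→b60/s4 VC-HIT; vc=[12]
#3 0x102→b32/s0 MISS; vc=[12]
#4 0x100→b32/s0 L1-HIT; vc=[12]
#5 0x167→b44/s4 MISS; vc=[12,60]
#6 0xc1→b24/s0 MISS; vc=[12,60,32]
#7 0x166→b44/s4 L1-HIT; vc=[12,60,32]
#8 0x93→b18/s2 MISS; vc=[12,60,32]
#9 0x11f→b35/s3 MISS; vc=[12,60,32]
#10 0x5e→b11/s3 MISS; vc=[12,60,32,35]
#11 0x9a→b19/s3 MISS; vc=[12,60,32,35,11]
#12 0x5d→b11/s3 VC-HIT; vc=[12,60,32,35,19]

OUTCOME = VC-HIT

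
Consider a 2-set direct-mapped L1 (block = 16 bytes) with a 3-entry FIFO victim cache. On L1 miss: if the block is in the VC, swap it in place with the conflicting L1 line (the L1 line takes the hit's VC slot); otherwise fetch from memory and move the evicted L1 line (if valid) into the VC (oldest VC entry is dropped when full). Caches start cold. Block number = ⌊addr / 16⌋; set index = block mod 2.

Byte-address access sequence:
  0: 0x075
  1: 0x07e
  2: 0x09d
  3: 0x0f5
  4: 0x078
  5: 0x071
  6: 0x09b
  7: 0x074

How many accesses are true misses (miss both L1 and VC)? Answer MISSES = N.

0: 0x75 (blk 7, set 1) → MISS  vc=[]
1: 0x7e (blk 7, set 1) → L1-HIT  vc=[]
2: 0x9d (blk 9, set 1) → MISS  vc=[7]
3: 0xf5 (blk 15, set 1) → MISS  vc=[7, 9]
4: 0x78 (blk 7, set 1) → VC-HIT  vc=[15, 9]
5: 0x71 (blk 7, set 1) → L1-HIT  vc=[15, 9]
6: 0x9b (blk 9, set 1) → VC-HIT  vc=[15, 7]
7: 0x74 (blk 7, set 1) → VC-HIT  vc=[15, 9]

MISSES = 3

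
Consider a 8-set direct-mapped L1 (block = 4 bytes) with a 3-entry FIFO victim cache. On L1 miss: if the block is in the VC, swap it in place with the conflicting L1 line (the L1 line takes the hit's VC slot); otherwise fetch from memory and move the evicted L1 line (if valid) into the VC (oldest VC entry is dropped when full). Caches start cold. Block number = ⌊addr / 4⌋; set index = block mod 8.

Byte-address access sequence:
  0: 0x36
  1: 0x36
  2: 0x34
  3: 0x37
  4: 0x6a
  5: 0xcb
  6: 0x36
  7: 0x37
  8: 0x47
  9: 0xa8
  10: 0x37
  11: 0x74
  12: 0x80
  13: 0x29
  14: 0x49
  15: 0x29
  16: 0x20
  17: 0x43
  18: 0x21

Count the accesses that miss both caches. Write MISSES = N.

#0 0x36→b13/s5 MISS; vc=[]
#1 0x36→b13/s5 L1-HIT; vc=[]
#2 0x34→b13/s5 L1-HIT; vc=[]
#3 0x37→b13/s5 L1-HIT; vc=[]
#4 0x6a→b26/s2 MISS; vc=[]
#5 0xcb→b50/s2 MISS; vc=[26]
#6 0x36→b13/s5 L1-HIT; vc=[26]
#7 0x37→b13/s5 L1-HIT; vc=[26]
#8 0x47→b17/s1 MISS; vc=[26]
#9 0xa8→b42/s2 MISS; vc=[26,50]
#10 0x37→b13/s5 L1-HIT; vc=[26,50]
#11 0x74→b29/s5 MISS; vc=[26,50,13]
#12 0x80→b32/s0 MISS; vc=[26,50,13]
#13 0x29→b10/s2 MISS; vc=[50,13,42]
#14 0x49→b18/s2 MISS; vc=[13,42,10]
#15 0x29→b10/s2 VC-HIT; vc=[13,42,18]
#16 0x20→b8/s0 MISS; vc=[42,18,32]
#17 0x43→b16/s0 MISS; vc=[18,32,8]
#18 0x21→b8/s0 VC-HIT; vc=[18,32,16]

MISSES = 11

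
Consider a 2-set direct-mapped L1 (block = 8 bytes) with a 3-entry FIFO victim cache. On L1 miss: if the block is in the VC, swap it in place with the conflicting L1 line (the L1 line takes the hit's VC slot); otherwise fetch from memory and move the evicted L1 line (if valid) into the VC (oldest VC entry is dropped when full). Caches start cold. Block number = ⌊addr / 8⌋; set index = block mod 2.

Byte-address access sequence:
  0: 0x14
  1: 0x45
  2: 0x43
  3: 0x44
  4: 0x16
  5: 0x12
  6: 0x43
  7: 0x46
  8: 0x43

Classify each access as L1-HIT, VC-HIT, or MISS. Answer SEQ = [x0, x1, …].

  [0] addr=0x14 blk=2 s=0: MISS | VC []
  [1] addr=0x45 blk=8 s=0: MISS | VC [2]
  [2] addr=0x43 blk=8 s=0: L1-HIT | VC [2]
  [3] addr=0x44 blk=8 s=0: L1-HIT | VC [2]
  [4] addr=0x16 blk=2 s=0: VC-HIT | VC [8]
  [5] addr=0x12 blk=2 s=0: L1-HIT | VC [8]
  [6] addr=0x43 blk=8 s=0: VC-HIT | VC [2]
  [7] addr=0x46 blk=8 s=0: L1-HIT | VC [2]
  [8] addr=0x43 blk=8 s=0: L1-HIT | VC [2]

SEQ = [MISS, MISS, L1-HIT, L1-HIT, VC-HIT, L1-HIT, VC-HIT, L1-HIT, L1-HIT]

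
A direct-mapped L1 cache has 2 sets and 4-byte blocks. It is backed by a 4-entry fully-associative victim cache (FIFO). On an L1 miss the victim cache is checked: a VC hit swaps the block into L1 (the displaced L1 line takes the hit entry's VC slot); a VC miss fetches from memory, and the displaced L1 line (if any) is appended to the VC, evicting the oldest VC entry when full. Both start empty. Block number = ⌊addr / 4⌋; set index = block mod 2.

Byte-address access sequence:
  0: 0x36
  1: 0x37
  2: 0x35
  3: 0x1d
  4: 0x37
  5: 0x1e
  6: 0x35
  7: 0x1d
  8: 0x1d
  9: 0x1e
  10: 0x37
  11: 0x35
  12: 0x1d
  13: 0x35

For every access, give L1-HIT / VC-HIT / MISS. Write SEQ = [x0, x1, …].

#0 0x36→b13/s1 MISS; vc=[]
#1 0x37→b13/s1 L1-HIT; vc=[]
#2 0x35→b13/s1 L1-HIT; vc=[]
#3 0x1d→b7/s1 MISS; vc=[13]
#4 0x37→b13/s1 VC-HIT; vc=[7]
#5 0x1e→b7/s1 VC-HIT; vc=[13]
#6 0x35→b13/s1 VC-HIT; vc=[7]
#7 0x1d→b7/s1 VC-HIT; vc=[13]
#8 0x1d→b7/s1 L1-HIT; vc=[13]
#9 0x1e→b7/s1 L1-HIT; vc=[13]
#10 0x37→b13/s1 VC-HIT; vc=[7]
#11 0x35→b13/s1 L1-HIT; vc=[7]
#12 0x1d→b7/s1 VC-HIT; vc=[13]
#13 0x35→b13/s1 VC-HIT; vc=[7]

SEQ = [MISS, L1-HIT, L1-HIT, MISS, VC-HIT, VC-HIT, VC-HIT, VC-HIT, L1-HIT, L1-HIT, VC-HIT, L1-HIT, VC-HIT, VC-HIT]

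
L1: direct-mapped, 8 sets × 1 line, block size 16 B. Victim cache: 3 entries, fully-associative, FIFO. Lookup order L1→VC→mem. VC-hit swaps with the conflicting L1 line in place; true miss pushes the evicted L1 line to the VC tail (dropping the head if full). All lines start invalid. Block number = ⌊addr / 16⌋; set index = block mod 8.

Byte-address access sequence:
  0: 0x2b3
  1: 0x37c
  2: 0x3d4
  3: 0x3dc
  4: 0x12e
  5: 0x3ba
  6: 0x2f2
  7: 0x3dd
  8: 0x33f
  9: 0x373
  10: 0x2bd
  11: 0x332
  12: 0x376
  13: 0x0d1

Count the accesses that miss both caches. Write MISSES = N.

0: 0x2b3 (blk 43, set 3) → MISS  vc=[]
1: 0x37c (blk 55, set 7) → MISS  vc=[]
2: 0x3d4 (blk 61, set 5) → MISS  vc=[]
3: 0x3dc (blk 61, set 5) → L1-HIT  vc=[]
4: 0x12e (blk 18, set 2) → MISS  vc=[]
5: 0x3ba (blk 59, set 3) → MISS  vc=[43]
6: 0x2f2 (blk 47, set 7) → MISS  vc=[43, 55]
7: 0x3dd (blk 61, set 5) → L1-HIT  vc=[43, 55]
8: 0x33f (blk 51, set 3) → MISS  vc=[43, 55, 59]
9: 0x373 (blk 55, set 7) → VC-HIT  vc=[43, 47, 59]
10: 0x2bd (blk 43, set 3) → VC-HIT  vc=[51, 47, 59]
11: 0x332 (blk 51, set 3) → VC-HIT  vc=[43, 47, 59]
12: 0x376 (blk 55, set 7) → L1-HIT  vc=[43, 47, 59]
13: 0xd1 (blk 13, set 5) → MISS  vc=[47, 59, 61]

MISSES = 8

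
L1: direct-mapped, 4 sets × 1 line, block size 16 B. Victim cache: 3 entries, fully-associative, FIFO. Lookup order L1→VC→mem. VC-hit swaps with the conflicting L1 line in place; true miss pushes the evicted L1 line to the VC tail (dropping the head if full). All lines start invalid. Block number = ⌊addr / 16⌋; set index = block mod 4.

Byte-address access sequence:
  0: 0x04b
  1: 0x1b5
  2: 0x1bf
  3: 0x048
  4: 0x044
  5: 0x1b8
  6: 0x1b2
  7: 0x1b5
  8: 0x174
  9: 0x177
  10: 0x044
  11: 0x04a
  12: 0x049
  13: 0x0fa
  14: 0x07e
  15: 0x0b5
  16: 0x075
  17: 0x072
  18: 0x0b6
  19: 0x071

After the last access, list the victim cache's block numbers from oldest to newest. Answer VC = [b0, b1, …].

#0 0x4b→b4/s0 MISS; vc=[]
#1 0x1b5→b27/s3 MISS; vc=[]
#2 0x1bf→b27/s3 L1-HIT; vc=[]
#3 0x48→b4/s0 L1-HIT; vc=[]
#4 0x44→b4/s0 L1-HIT; vc=[]
#5 0x1b8→b27/s3 L1-HIT; vc=[]
#6 0x1b2→b27/s3 L1-HIT; vc=[]
#7 0x1b5→b27/s3 L1-HIT; vc=[]
#8 0x174→b23/s3 MISS; vc=[27]
#9 0x177→b23/s3 L1-HIT; vc=[27]
#10 0x44→b4/s0 L1-HIT; vc=[27]
#11 0x4a→b4/s0 L1-HIT; vc=[27]
#12 0x49→b4/s0 L1-HIT; vc=[27]
#13 0xfa→b15/s3 MISS; vc=[27,23]
#14 0x7e→b7/s3 MISS; vc=[27,23,15]
#15 0xb5→b11/s3 MISS; vc=[23,15,7]
#16 0x75→b7/s3 VC-HIT; vc=[23,15,11]
#17 0x72→b7/s3 L1-HIT; vc=[23,15,11]
#18 0xb6→b11/s3 VC-HIT; vc=[23,15,7]
#19 0x71→b7/s3 VC-HIT; vc=[23,15,11]

VC = [23, 15, 11]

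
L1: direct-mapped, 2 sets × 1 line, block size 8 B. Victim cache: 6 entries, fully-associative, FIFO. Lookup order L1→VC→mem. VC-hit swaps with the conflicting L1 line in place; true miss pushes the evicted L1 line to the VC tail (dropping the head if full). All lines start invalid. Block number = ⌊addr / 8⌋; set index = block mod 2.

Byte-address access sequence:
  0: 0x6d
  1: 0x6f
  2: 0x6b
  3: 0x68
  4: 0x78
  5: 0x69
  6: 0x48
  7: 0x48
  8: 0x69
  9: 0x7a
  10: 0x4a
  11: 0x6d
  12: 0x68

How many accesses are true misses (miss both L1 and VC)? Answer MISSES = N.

0: 0x6d (blk 13, set 1) → MISS  vc=[]
1: 0x6f (blk 13, set 1) → L1-HIT  vc=[]
2: 0x6b (blk 13, set 1) → L1-HIT  vc=[]
3: 0x68 (blk 13, set 1) → L1-HIT  vc=[]
4: 0x78 (blk 15, set 1) → MISS  vc=[13]
5: 0x69 (blk 13, set 1) → VC-HIT  vc=[15]
6: 0x48 (blk 9, set 1) → MISS  vc=[15, 13]
7: 0x48 (blk 9, set 1) → L1-HIT  vc=[15, 13]
8: 0x69 (blk 13, set 1) → VC-HIT  vc=[15, 9]
9: 0x7a (blk 15, set 1) → VC-HIT  vc=[13, 9]
10: 0x4a (blk 9, set 1) → VC-HIT  vc=[13, 15]
11: 0x6d (blk 13, set 1) → VC-HIT  vc=[9, 15]
12: 0x68 (blk 13, set 1) → L1-HIT  vc=[9, 15]

MISSES = 3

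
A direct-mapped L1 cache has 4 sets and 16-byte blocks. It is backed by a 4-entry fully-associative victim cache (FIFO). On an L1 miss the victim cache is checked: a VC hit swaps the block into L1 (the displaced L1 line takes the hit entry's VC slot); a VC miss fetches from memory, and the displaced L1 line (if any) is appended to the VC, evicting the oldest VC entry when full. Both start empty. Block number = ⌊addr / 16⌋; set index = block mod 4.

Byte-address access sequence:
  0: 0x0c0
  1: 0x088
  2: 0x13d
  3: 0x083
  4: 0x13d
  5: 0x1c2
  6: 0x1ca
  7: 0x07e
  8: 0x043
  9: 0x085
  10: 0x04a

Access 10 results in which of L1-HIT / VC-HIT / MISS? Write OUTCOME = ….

0: 0xc0 (blk 12, set 0) → MISS  vc=[]
1: 0x88 (blk 8, set 0) → MISS  vc=[12]
2: 0x13d (blk 19, set 3) → MISS  vc=[12]
3: 0x83 (blk 8, set 0) → L1-HIT  vc=[12]
4: 0x13d (blk 19, set 3) → L1-HIT  vc=[12]
5: 0x1c2 (blk 28, set 0) → MISS  vc=[12, 8]
6: 0x1ca (blk 28, set 0) → L1-HIT  vc=[12, 8]
7: 0x7e (blk 7, set 3) → MISS  vc=[12, 8, 19]
8: 0x43 (blk 4, set 0) → MISS  vc=[12, 8, 19, 28]
9: 0x85 (blk 8, set 0) → VC-HIT  vc=[12, 4, 19, 28]
10: 0x4a (blk 4, set 0) → VC-HIT  vc=[12, 8, 19, 28]

OUTCOME = VC-HIT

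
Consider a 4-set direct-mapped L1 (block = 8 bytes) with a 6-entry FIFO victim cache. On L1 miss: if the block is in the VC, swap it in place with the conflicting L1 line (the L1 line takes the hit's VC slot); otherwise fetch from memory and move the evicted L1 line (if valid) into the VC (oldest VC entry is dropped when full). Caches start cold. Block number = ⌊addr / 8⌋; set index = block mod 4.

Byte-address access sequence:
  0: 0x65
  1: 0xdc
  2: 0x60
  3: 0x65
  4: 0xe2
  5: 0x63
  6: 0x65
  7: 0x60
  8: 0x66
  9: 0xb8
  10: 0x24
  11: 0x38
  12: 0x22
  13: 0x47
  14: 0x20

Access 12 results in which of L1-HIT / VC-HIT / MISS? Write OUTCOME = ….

OUTCOME = L1-HIT

0: 0x65 (blk 12, set 0) → MISS  vc=[]
1: 0xdc (blk 27, set 3) → MISS  vc=[]
2: 0x60 (blk 12, set 0) → L1-HIT  vc=[]
3: 0x65 (blk 12, set 0) → L1-HIT  vc=[]
4: 0xe2 (blk 28, set 0) → MISS  vc=[12]
5: 0x63 (blk 12, set 0) → VC-HIT  vc=[28]
6: 0x65 (blk 12, set 0) → L1-HIT  vc=[28]
7: 0x60 (blk 12, set 0) → L1-HIT  vc=[28]
8: 0x66 (blk 12, set 0) → L1-HIT  vc=[28]
9: 0xb8 (blk 23, set 3) → MISS  vc=[28, 27]
10: 0x24 (blk 4, set 0) → MISS  vc=[28, 27, 12]
11: 0x38 (blk 7, set 3) → MISS  vc=[28, 27, 12, 23]
12: 0x22 (blk 4, set 0) → L1-HIT  vc=[28, 27, 12, 23]
13: 0x47 (blk 8, set 0) → MISS  vc=[28, 27, 12, 23, 4]
14: 0x20 (blk 4, set 0) → VC-HIT  vc=[28, 27, 12, 23, 8]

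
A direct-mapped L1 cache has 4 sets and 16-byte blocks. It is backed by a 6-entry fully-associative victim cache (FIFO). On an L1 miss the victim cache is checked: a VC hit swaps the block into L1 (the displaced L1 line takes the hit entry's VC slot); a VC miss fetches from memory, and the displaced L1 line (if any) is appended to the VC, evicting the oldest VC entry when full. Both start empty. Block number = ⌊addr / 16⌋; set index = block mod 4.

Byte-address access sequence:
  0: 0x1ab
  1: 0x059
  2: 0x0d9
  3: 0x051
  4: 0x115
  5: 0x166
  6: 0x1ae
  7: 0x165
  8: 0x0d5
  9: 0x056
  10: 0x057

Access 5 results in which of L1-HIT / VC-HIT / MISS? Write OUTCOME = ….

OUTCOME = MISS

#0 0x1ab→b26/s2 MISS; vc=[]
#1 0x59→b5/s1 MISS; vc=[]
#2 0xd9→b13/s1 MISS; vc=[5]
#3 0x51→b5/s1 VC-HIT; vc=[13]
#4 0x115→b17/s1 MISS; vc=[13,5]
#5 0x166→b22/s2 MISS; vc=[13,5,26]
#6 0x1ae→b26/s2 VC-HIT; vc=[13,5,22]
#7 0x165→b22/s2 VC-HIT; vc=[13,5,26]
#8 0xd5→b13/s1 VC-HIT; vc=[17,5,26]
#9 0x56→b5/s1 VC-HIT; vc=[17,13,26]
#10 0x57→b5/s1 L1-HIT; vc=[17,13,26]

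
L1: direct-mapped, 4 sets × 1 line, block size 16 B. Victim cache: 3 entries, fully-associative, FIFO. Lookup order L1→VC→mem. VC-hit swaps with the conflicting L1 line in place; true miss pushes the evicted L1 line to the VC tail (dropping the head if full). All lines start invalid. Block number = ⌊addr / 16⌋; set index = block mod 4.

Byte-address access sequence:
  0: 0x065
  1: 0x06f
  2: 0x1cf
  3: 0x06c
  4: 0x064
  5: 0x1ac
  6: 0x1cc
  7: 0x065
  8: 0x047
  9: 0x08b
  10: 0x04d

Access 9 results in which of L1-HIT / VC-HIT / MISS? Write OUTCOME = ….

OUTCOME = MISS

#0 0x65→b6/s2 MISS; vc=[]
#1 0x6f→b6/s2 L1-HIT; vc=[]
#2 0x1cf→b28/s0 MISS; vc=[]
#3 0x6c→b6/s2 L1-HIT; vc=[]
#4 0x64→b6/s2 L1-HIT; vc=[]
#5 0x1ac→b26/s2 MISS; vc=[6]
#6 0x1cc→b28/s0 L1-HIT; vc=[6]
#7 0x65→b6/s2 VC-HIT; vc=[26]
#8 0x47→b4/s0 MISS; vc=[26,28]
#9 0x8b→b8/s0 MISS; vc=[26,28,4]
#10 0x4d→b4/s0 VC-HIT; vc=[26,28,8]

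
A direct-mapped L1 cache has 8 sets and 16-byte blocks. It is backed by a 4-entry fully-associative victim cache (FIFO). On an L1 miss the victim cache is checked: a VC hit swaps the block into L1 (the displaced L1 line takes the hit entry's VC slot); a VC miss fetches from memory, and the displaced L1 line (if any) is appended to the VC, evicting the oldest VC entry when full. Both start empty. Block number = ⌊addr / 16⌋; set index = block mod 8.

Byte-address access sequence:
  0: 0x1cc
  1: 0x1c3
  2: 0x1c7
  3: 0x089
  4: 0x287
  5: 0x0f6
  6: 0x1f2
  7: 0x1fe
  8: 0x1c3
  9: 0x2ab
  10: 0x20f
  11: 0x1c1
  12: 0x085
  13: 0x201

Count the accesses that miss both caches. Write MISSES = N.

MISSES = 7

  [0] addr=0x1cc blk=28 s=4: MISS | VC []
  [1] addr=0x1c3 blk=28 s=4: L1-HIT | VC []
  [2] addr=0x1c7 blk=28 s=4: L1-HIT | VC []
  [3] addr=0x89 blk=8 s=0: MISS | VC []
  [4] addr=0x287 blk=40 s=0: MISS | VC [8]
  [5] addr=0xf6 blk=15 s=7: MISS | VC [8]
  [6] addr=0x1f2 blk=31 s=7: MISS | VC [8, 15]
  [7] addr=0x1fe blk=31 s=7: L1-HIT | VC [8, 15]
  [8] addr=0x1c3 blk=28 s=4: L1-HIT | VC [8, 15]
  [9] addr=0x2ab blk=42 s=2: MISS | VC [8, 15]
  [10] addr=0x20f blk=32 s=0: MISS | VC [8, 15, 40]
  [11] addr=0x1c1 blk=28 s=4: L1-HIT | VC [8, 15, 40]
  [12] addr=0x85 blk=8 s=0: VC-HIT | VC [32, 15, 40]
  [13] addr=0x201 blk=32 s=0: VC-HIT | VC [8, 15, 40]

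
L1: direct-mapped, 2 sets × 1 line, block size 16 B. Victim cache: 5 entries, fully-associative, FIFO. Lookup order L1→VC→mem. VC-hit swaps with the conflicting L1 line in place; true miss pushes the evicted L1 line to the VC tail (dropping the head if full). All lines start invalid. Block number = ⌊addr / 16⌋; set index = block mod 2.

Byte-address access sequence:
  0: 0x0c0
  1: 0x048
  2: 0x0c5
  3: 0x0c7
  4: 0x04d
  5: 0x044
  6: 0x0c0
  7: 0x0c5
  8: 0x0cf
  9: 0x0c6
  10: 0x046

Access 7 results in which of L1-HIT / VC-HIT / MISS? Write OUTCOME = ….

0: 0xc0 (blk 12, set 0) → MISS  vc=[]
1: 0x48 (blk 4, set 0) → MISS  vc=[12]
2: 0xc5 (blk 12, set 0) → VC-HIT  vc=[4]
3: 0xc7 (blk 12, set 0) → L1-HIT  vc=[4]
4: 0x4d (blk 4, set 0) → VC-HIT  vc=[12]
5: 0x44 (blk 4, set 0) → L1-HIT  vc=[12]
6: 0xc0 (blk 12, set 0) → VC-HIT  vc=[4]
7: 0xc5 (blk 12, set 0) → L1-HIT  vc=[4]
8: 0xcf (blk 12, set 0) → L1-HIT  vc=[4]
9: 0xc6 (blk 12, set 0) → L1-HIT  vc=[4]
10: 0x46 (blk 4, set 0) → VC-HIT  vc=[12]

OUTCOME = L1-HIT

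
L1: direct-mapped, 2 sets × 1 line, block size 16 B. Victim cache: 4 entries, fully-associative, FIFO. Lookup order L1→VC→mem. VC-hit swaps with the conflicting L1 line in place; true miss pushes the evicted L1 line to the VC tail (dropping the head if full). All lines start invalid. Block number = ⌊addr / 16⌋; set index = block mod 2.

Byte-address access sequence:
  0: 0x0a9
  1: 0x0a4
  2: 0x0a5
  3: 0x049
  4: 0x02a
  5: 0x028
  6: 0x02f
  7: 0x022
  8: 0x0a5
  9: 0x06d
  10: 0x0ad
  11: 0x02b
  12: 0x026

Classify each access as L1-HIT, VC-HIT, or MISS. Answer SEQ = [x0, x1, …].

SEQ = [MISS, L1-HIT, L1-HIT, MISS, MISS, L1-HIT, L1-HIT, L1-HIT, VC-HIT, MISS, VC-HIT, VC-HIT, L1-HIT]

#0 0xa9→b10/s0 MISS; vc=[]
#1 0xa4→b10/s0 L1-HIT; vc=[]
#2 0xa5→b10/s0 L1-HIT; vc=[]
#3 0x49→b4/s0 MISS; vc=[10]
#4 0x2a→b2/s0 MISS; vc=[10,4]
#5 0x28→b2/s0 L1-HIT; vc=[10,4]
#6 0x2f→b2/s0 L1-HIT; vc=[10,4]
#7 0x22→b2/s0 L1-HIT; vc=[10,4]
#8 0xa5→b10/s0 VC-HIT; vc=[2,4]
#9 0x6d→b6/s0 MISS; vc=[2,4,10]
#10 0xad→b10/s0 VC-HIT; vc=[2,4,6]
#11 0x2b→b2/s0 VC-HIT; vc=[10,4,6]
#12 0x26→b2/s0 L1-HIT; vc=[10,4,6]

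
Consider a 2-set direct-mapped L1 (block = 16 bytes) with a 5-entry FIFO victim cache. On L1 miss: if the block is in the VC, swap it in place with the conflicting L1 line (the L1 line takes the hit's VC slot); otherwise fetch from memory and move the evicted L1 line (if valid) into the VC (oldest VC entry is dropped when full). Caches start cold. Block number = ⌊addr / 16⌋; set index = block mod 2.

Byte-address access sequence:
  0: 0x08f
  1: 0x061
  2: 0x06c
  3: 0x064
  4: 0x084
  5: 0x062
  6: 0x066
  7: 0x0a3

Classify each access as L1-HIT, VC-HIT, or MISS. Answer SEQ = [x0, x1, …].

SEQ = [MISS, MISS, L1-HIT, L1-HIT, VC-HIT, VC-HIT, L1-HIT, MISS]

0: 0x8f (blk 8, set 0) → MISS  vc=[]
1: 0x61 (blk 6, set 0) → MISS  vc=[8]
2: 0x6c (blk 6, set 0) → L1-HIT  vc=[8]
3: 0x64 (blk 6, set 0) → L1-HIT  vc=[8]
4: 0x84 (blk 8, set 0) → VC-HIT  vc=[6]
5: 0x62 (blk 6, set 0) → VC-HIT  vc=[8]
6: 0x66 (blk 6, set 0) → L1-HIT  vc=[8]
7: 0xa3 (blk 10, set 0) → MISS  vc=[8, 6]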